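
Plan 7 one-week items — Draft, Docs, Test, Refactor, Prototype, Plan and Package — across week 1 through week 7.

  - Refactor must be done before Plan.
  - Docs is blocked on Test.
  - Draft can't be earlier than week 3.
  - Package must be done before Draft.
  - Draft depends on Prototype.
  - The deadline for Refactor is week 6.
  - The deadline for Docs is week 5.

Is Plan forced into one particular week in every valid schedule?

Plan can be week 2 (e.g. Refactor in week 1; Prototype in week 1; Docs in week 2; Plan in week 2; Package in week 1; Test in week 1; Draft in week 3) or week 3 (e.g. Plan=week 3; Test=week 1; Package=week 1; Docs=week 2; Refactor=week 1; Prototype=week 1; Draft=week 3).

No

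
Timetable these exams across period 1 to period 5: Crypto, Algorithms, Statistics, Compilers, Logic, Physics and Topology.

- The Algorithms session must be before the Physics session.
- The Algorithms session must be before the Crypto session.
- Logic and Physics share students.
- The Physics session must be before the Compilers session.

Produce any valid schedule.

Algorithms=period 1; Statistics=period 1; Compilers=period 3; Logic=period 1; Crypto=period 2; Topology=period 1; Physics=period 2

Checking: Algorithms(period 1) before Physics(period 2); Algorithms(period 1) before Crypto(period 2); Physics(period 2) before Compilers(period 3); Logic(period 1) != Physics(period 2).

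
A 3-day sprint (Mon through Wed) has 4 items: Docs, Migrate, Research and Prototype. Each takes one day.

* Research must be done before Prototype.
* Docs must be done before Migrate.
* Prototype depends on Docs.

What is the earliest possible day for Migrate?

Tue

Precedence pushes Migrate to at least Tue.
Migrate at Tue is achievable: Research -> Mon; Migrate -> Tue; Prototype -> Tue; Docs -> Mon.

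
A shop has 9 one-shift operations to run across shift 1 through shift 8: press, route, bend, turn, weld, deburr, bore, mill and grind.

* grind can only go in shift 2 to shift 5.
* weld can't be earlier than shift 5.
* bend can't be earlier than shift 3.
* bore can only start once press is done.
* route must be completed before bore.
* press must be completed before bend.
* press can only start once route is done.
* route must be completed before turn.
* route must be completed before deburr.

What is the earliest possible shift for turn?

shift 2

Precedence pushes turn to at least shift 2.
turn at shift 2 is achievable: grind=shift 2, bore=shift 3, deburr=shift 2, press=shift 2, route=shift 1, mill=shift 1, turn=shift 2, weld=shift 5, bend=shift 3.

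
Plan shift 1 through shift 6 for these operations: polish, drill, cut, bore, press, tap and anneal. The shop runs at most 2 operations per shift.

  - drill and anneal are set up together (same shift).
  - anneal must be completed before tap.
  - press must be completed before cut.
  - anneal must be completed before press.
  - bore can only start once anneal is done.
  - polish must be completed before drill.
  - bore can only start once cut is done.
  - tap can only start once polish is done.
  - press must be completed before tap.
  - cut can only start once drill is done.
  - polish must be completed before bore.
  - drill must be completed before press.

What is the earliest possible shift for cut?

Precedence pushes cut to at least shift 4; downstream work caps cut at shift 5.
cut at shift 4 is achievable: press in shift 3, polish in shift 1, cut in shift 4, anneal in shift 2, bore in shift 5, drill in shift 2, tap in shift 4.

shift 4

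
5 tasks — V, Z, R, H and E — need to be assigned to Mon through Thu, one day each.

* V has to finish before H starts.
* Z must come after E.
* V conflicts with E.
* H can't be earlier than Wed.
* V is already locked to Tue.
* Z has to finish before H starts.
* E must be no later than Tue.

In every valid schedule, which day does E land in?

E's window is Mon–Tue.
V is fixed at Tue, and E can't share a day with V.
So E must be Mon.

Mon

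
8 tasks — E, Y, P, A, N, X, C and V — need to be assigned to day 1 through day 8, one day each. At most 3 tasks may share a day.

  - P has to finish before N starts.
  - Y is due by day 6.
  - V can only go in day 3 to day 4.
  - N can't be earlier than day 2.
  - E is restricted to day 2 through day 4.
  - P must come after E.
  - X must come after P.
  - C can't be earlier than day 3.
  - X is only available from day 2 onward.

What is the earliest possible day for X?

day 4

X is available from day 2; precedence pushes X to at least day 4.
X at day 4 is achievable: Y in day 1, N in day 4, C in day 3, E in day 2, A in day 1, P in day 3, X in day 4, V in day 3.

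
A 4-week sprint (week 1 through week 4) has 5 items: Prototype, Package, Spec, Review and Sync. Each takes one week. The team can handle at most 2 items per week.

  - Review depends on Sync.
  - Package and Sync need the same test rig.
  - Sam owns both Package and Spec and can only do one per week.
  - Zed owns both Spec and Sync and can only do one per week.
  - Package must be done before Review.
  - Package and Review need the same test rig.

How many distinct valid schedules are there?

Splitting on Prototype: it can be week 1 (16), week 2 (16), week 3 (14), week 4 (10). Listing each branch's schedules as (Package, Spec, Review, Sync) by week number:
Prototype=week 1: (1,2,4,3) (1,3,3,2) (1,3,4,2) (1,4,3,2) (1,4,4,2) (1,4,4,3) (2,1,4,3) (2,3,3,1) (2,3,4,1) (2,4,3,1) (2,4,4,1) (2,4,4,3) (3,1,4,2) (3,2,4,1) (3,4,4,1) (3,4,4,2) — 16.
Prototype=week 2: (1,2,4,3) (1,3,3,2) (1,3,4,2) (1,4,3,2) (1,4,4,2) (1,4,4,3) (2,1,4,3) (2,3,3,1) (2,3,4,1) (2,4,3,1) (2,4,4,1) (2,4,4,3) (3,1,4,2) (3,2,4,1) (3,4,4,1) (3,4,4,2) — 16.
Prototype=week 3: (1,2,4,3) (1,3,4,2) (1,4,3,2) (1,4,4,2) (1,4,4,3) (2,1,4,3) (2,3,4,1) (2,4,3,1) (2,4,4,1) (2,4,4,3) (3,1,4,2) (3,2,4,1) (3,4,4,1) (3,4,4,2) — 14.
Prototype=week 4: (1,2,4,3) (1,3,3,2) (1,3,4,2) (1,4,3,2) (2,1,4,3) (2,3,3,1) (2,3,4,1) (2,4,3,1) (3,1,4,2) (3,2,4,1) — 10.
Summing: 16 + 16 + 14 + 10 = 56.

56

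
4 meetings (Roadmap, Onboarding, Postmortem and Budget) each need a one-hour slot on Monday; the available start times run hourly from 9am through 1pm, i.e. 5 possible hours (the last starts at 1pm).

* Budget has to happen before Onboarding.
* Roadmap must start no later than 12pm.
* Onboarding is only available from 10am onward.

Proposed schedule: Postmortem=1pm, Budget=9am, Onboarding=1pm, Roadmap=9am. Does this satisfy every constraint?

Yes, all constraints hold

Onboarding is only available from 10am onward — holds.
Budget has to happen before Onboarding — holds.
Roadmap must start no later than 12pm — holds.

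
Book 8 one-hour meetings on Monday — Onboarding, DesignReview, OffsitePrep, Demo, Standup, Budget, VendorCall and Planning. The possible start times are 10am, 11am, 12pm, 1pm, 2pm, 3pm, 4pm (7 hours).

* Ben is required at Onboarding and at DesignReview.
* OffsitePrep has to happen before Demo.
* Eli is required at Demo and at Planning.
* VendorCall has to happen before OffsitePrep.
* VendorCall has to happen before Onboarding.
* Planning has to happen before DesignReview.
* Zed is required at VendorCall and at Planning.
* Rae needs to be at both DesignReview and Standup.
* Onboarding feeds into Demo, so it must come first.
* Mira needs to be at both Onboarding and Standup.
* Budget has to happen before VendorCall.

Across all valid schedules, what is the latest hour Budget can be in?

Downstream work caps Budget at 1pm.
Budget at 1pm is achievable: OffsitePrep -> 3pm; Onboarding -> 3pm; Budget -> 1pm; Planning -> 10am; Standup -> 10am; VendorCall -> 2pm; DesignReview -> 11am; Demo -> 4pm.

1pm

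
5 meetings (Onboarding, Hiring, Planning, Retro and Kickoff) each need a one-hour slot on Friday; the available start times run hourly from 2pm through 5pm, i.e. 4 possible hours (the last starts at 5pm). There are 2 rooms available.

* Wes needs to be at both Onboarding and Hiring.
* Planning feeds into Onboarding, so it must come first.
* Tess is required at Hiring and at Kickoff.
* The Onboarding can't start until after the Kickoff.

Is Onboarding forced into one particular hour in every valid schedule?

Onboarding can be 3pm (e.g. Kickoff=2pm, Hiring=4pm, Onboarding=3pm, Retro=3pm, Planning=2pm) or 4pm (e.g. Planning -> 2pm; Onboarding -> 4pm; Kickoff -> 2pm; Hiring -> 3pm; Retro -> 3pm).

No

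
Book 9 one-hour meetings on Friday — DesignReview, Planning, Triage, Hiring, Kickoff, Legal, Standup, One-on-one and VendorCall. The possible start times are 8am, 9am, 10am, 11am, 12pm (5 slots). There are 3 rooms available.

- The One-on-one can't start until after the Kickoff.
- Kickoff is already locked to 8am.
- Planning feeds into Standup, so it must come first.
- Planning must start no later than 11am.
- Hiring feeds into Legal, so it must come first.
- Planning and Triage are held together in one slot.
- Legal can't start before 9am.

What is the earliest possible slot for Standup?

Precedence pushes Standup to at least 9am.
Standup at 9am is achievable: Hiring=9am, Triage=8am, Kickoff=8am, Planning=8am, DesignReview=10am, VendorCall=10am, One-on-one=9am, Legal=10am, Standup=9am.

9am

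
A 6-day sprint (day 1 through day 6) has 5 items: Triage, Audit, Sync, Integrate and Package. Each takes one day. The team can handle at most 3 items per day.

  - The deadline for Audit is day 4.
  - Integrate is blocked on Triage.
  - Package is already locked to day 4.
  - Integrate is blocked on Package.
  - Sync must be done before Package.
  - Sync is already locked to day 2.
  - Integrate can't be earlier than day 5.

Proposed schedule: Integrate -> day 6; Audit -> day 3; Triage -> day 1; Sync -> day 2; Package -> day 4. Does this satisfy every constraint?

Yes

The deadline for Audit is day 4 — holds.
Sync is already locked to day 2 — holds.
The team can handle at most 3 items per day — holds.
Package is already locked to day 4 — holds.
Integrate can't be earlier than day 5 — holds.
Integrate is blocked on Package — holds.
Sync must be done before Package — holds.
Integrate is blocked on Triage — holds.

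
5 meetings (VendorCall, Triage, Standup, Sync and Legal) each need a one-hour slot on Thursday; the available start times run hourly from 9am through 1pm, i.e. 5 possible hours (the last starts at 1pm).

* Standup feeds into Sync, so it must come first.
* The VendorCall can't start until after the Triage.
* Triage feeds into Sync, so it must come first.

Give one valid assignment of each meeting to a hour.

Legal -> 9am, Standup -> 9am, Triage -> 9am, Sync -> 10am, VendorCall -> 10am

Checking: Triage(9am) before VendorCall(10am); Standup(9am) before Sync(10am); Triage(9am) before Sync(10am).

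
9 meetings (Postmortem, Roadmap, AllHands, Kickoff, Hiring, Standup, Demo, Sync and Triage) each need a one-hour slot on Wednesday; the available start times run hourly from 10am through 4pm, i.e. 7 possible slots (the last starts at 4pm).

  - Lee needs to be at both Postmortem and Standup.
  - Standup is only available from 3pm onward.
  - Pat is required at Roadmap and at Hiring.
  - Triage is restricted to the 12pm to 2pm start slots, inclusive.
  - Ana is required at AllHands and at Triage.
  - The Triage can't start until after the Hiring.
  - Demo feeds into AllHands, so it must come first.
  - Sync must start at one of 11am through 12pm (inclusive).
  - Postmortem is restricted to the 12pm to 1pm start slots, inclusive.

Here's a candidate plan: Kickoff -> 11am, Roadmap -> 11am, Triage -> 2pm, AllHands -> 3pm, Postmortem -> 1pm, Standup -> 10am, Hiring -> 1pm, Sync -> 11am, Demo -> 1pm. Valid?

No — it violates: Standup is only available from 3pm onward

Postmortem is restricted to the 12pm to 1pm start slots, inclusive — holds.
Triage is restricted to the 12pm to 2pm start slots, inclusive — holds.
Demo feeds into AllHands, so it must come first — holds.
Ana is required at AllHands and at Triage — holds.
The Triage can't start until after the Hiring — holds.
Lee needs to be at both Postmortem and Standup — holds.
Standup is only available from 3pm onward — violated.
Pat is required at Roadmap and at Hiring — holds.
Sync must start at one of 11am through 12pm (inclusive) — holds.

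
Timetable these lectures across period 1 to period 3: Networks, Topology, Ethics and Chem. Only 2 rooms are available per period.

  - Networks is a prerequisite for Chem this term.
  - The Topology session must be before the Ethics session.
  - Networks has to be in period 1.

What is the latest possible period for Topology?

Downstream work caps Topology at period 2.
Topology at period 2 is achievable: Ethics -> period 3, Chem -> period 2, Topology -> period 2, Networks -> period 1.

period 2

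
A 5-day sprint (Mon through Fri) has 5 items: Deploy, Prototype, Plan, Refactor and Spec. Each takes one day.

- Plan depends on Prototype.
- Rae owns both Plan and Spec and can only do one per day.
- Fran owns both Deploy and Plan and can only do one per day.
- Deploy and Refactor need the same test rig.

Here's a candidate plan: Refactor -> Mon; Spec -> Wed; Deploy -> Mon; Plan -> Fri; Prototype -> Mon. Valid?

Invalid. Deploy and Refactor need the same test rig.

Deploy and Refactor need the same test rig — violated.
Plan depends on Prototype — holds.
Fran owns both Deploy and Plan and can only do one per day — holds.
Rae owns both Plan and Spec and can only do one per day — holds.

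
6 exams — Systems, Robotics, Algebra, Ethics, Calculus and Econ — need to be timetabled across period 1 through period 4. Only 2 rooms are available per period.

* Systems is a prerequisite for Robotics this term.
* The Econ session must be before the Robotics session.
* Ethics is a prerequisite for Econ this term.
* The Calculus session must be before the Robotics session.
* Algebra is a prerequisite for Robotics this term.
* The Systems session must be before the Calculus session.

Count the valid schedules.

15

Splitting on Systems: it can be period 1 (10), period 2 (5). Listing each branch's schedules as (Robotics, Algebra, Ethics, Calculus, Econ) by period number:
Systems=period 1: (4,1,2,2,3) (4,1,2,3,3) (4,2,1,2,3) (4,2,1,3,2) (4,2,1,3,3) (4,2,2,3,3) (4,3,1,2,2) (4,3,1,2,3) (4,3,1,3,2) (4,3,2,2,3) — 10.
Systems=period 2: (4,1,1,3,2) (4,1,1,3,3) (4,1,2,3,3) (4,2,1,3,3) (4,3,1,3,2) — 5.
Summing: 10 + 5 = 15.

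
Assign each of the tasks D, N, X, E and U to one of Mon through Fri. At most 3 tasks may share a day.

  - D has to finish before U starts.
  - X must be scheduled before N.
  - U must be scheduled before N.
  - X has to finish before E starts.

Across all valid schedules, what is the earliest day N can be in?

Precedence pushes N to at least Wed.
N at Wed is achievable: E=Tue; D=Mon; N=Wed; X=Mon; U=Tue.

Wed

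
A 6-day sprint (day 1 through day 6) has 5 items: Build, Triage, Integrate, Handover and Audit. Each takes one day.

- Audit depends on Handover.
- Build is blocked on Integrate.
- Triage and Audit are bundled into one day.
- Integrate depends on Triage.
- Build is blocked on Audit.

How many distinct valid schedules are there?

Splitting on Build: it can be day 4 (1), day 5 (4), day 6 (10). Listing each branch's schedules as (Triage, Integrate, Handover, Audit) by day number:
Build=day 4: (2,3,1,2) — 1.
Build=day 5: (2,3,1,2) (2,4,1,2) (3,4,1,3) (3,4,2,3) — 4.
Build=day 6: (2,3,1,2) (2,4,1,2) (2,5,1,2) (3,4,1,3) (3,4,2,3) (3,5,1,3) (3,5,2,3) (4,5,1,4) (4,5,2,4) (4,5,3,4) — 10.
Summing: 1 + 4 + 10 = 15.

15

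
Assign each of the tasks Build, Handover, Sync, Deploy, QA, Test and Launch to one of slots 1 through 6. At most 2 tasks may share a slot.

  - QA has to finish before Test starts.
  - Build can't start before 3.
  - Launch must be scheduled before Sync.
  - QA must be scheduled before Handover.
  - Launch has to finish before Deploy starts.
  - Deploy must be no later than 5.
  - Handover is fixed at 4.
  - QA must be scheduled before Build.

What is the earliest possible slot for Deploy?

2

Precedence pushes Deploy to at least 2; Deploy's own window allows nothing later than 5.
Deploy at 2 is achievable: Build in 3; QA in 1; Sync in 2; Launch in 1; Deploy in 2; Test in 3; Handover in 4.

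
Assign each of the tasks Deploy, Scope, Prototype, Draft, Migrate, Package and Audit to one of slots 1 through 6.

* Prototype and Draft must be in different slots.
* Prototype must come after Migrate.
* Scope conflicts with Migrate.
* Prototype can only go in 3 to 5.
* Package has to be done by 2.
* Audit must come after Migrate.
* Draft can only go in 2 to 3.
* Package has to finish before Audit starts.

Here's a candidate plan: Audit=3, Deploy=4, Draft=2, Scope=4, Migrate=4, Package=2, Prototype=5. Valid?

Invalid. Scope conflicts with Migrate.

Scope conflicts with Migrate — violated.
Prototype can only go in 3 to 5 — holds.
Draft can only go in 2 to 3 — holds.
Prototype and Draft must be in different slots — holds.
Prototype must come after Migrate — holds.
Audit must come after Migrate — violated.
Package has to be done by 2 — holds.
Package has to finish before Audit starts — holds.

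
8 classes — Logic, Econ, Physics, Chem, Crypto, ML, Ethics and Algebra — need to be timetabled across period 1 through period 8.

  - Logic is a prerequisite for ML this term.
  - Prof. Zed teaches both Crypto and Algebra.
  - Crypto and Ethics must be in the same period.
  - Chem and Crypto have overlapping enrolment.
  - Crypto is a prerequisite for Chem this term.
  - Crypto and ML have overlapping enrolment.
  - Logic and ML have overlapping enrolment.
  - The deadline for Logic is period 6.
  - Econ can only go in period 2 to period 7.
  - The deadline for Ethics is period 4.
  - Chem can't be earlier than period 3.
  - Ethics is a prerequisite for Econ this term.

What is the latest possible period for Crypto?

period 4

Crypto must be in the same period as Ethics, which can't be after period 4, so Crypto is at most period 4.
Crypto at period 4 is achievable: Chem=period 5, Logic=period 1, Physics=period 1, Ethics=period 4, Crypto=period 4, Econ=period 5, Algebra=period 1, ML=period 2.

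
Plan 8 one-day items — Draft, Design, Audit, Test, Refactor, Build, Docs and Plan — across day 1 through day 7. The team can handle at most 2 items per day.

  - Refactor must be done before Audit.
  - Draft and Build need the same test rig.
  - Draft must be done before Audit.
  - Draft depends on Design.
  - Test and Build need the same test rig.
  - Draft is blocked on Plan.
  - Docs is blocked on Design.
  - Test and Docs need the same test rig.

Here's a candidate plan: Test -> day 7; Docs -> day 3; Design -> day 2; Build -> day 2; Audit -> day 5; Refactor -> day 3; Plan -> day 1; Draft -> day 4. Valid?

Yes

Draft depends on Design — holds.
The team can handle at most 2 items per day — holds.
Draft is blocked on Plan — holds.
Test and Build need the same test rig — holds.
Draft and Build need the same test rig — holds.
Docs is blocked on Design — holds.
Refactor must be done before Audit — holds.
Test and Docs need the same test rig — holds.
Draft must be done before Audit — holds.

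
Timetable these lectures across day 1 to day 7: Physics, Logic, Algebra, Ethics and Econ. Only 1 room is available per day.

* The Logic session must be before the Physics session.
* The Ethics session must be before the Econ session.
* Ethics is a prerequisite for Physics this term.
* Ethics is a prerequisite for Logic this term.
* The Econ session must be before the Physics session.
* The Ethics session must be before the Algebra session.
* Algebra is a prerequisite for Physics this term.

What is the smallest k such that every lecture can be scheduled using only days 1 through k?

The precedence chain requires at least 3 distinct days.
With at most 1 per day and 5 lectures, at least 5 days are needed.
5 works (last occupied day: day 5): for example Econ -> day 4, Logic -> day 2, Physics -> day 5, Algebra -> day 3, Ethics -> day 1.

5 days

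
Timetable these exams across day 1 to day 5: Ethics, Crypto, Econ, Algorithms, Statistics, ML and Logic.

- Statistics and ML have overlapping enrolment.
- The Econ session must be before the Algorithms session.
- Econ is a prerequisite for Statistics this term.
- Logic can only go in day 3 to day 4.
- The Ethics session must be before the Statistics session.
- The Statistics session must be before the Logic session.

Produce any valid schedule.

Statistics in day 2, Crypto in day 1, Logic in day 3, Ethics in day 1, ML in day 1, Algorithms in day 2, Econ in day 1

Checking: Econ(day 1) before Statistics(day 2); Econ(day 1) before Algorithms(day 2); Statistics(day 2) before Logic(day 3); Ethics(day 1) before Statistics(day 2); Statistics(day 2) != ML(day 1); Logic=day 3 in [day 3,day 4].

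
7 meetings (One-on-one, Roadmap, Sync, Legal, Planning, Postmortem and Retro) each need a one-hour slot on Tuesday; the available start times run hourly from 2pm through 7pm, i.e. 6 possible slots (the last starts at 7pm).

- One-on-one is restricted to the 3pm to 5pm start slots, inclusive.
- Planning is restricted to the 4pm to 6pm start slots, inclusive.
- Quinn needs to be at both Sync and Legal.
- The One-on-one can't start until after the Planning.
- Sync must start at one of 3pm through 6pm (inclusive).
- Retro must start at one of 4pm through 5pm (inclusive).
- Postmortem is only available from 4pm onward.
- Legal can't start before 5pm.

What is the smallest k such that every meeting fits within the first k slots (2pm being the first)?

4 slots

The precedence chain requires at least 2 distinct slots.
Legal can't be placed before 5pm — that is slot 4 counting from 2pm — so the schedule must run through at least 4 slots.
4 works (last occupied slot: 5pm): for example One-on-one -> 5pm, Roadmap -> 2pm, Legal -> 5pm, Sync -> 3pm, Retro -> 4pm, Planning -> 4pm, Postmortem -> 4pm.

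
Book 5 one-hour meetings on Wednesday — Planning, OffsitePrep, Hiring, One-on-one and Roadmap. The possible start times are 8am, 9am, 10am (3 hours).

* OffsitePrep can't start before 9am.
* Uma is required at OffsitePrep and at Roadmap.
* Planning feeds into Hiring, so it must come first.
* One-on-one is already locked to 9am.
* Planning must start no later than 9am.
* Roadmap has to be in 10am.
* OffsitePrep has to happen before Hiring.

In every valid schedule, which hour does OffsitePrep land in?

9am

OffsitePrep's window is 9am–10am.
Roadmap is fixed at 10am, and OffsitePrep can't share a hour with Roadmap.
So OffsitePrep must be 9am.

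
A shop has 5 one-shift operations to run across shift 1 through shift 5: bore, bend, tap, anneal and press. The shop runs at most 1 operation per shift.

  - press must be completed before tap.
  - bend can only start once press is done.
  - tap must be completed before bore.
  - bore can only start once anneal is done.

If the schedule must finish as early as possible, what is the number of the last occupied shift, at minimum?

shift 5

The precedence chain requires at least 3 distinct shifts.
With at most 1 per shift and 5 operations, at least 5 shifts are needed.
5 works (last occupied shift: shift 5): for example anneal in shift 3; tap in shift 2; bend in shift 5; press in shift 1; bore in shift 4.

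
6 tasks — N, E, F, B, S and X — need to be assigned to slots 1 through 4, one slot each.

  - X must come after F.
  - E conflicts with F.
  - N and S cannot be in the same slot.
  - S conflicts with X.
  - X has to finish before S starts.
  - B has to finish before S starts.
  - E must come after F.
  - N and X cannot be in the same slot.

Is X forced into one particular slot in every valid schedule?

X can be 2 (e.g. E in 2; F in 1; S in 3; B in 1; N in 1; X in 2) or 3 (e.g. E=2, N=1, F=1, B=1, S=4, X=3).

No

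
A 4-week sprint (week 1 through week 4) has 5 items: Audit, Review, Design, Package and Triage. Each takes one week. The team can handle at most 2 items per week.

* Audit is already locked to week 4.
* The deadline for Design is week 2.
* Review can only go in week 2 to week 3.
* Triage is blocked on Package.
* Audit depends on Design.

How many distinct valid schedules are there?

Splitting on Review: it can be week 2 (9), week 3 (12). Listing each branch's schedules as (Audit, Design, Package, Triage) by week number:
Review=week 2: (4,1,1,2) (4,1,1,3) (4,1,1,4) (4,1,2,3) (4,1,2,4) (4,1,3,4) (4,2,1,3) (4,2,1,4) (4,2,3,4) — 9.
Review=week 3: (4,1,1,2) (4,1,1,3) (4,1,1,4) (4,1,2,3) (4,1,2,4) (4,1,3,4) (4,2,1,2) (4,2,1,3) (4,2,1,4) (4,2,2,3) (4,2,2,4) (4,2,3,4) — 12.
Summing: 9 + 12 = 21.

21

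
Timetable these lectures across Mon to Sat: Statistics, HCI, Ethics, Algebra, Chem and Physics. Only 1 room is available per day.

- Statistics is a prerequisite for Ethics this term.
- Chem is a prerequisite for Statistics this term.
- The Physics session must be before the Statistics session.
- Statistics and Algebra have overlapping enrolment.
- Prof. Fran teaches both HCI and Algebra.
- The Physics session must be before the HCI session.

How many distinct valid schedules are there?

Splitting on Statistics: it can be Wed (12), Thu (18), Fri (12). Listing each branch's schedules as (HCI, Ethics, Algebra, Chem, Physics):
Statistics=Wed: (Thu,Fri,Sat,Mon,Tue) (Thu,Fri,Sat,Tue,Mon) (Thu,Sat,Fri,Mon,Tue) (Thu,Sat,Fri,Tue,Mon) (Fri,Thu,Sat,Mon,Tue) (Fri,Thu,Sat,Tue,Mon) (Fri,Sat,Thu,Mon,Tue) (Fri,Sat,Thu,Tue,Mon) (Sat,Thu,Fri,Mon,Tue) (Sat,Thu,Fri,Tue,Mon) (Sat,Fri,Thu,Mon,Tue) (Sat,Fri,Thu,Tue,Mon) — 12.
Statistics=Thu: (Tue,Fri,Sat,Wed,Mon) (Tue,Sat,Fri,Wed,Mon) (Wed,Fri,Sat,Mon,Tue) (Wed,Fri,Sat,Tue,Mon) (Wed,Sat,Fri,Mon,Tue) (Wed,Sat,Fri,Tue,Mon) (Fri,Sat,Mon,Tue,Wed) (Fri,Sat,Mon,Wed,Tue) (Fri,Sat,Tue,Mon,Wed) (Fri,Sat,Tue,Wed,Mon) (Fri,Sat,Wed,Mon,Tue) (Fri,Sat,Wed,Tue,Mon) (Sat,Fri,Mon,Tue,Wed) (Sat,Fri,Mon,Wed,Tue) (Sat,Fri,Tue,Mon,Wed) (Sat,Fri,Tue,Wed,Mon) (Sat,Fri,Wed,Mon,Tue) (Sat,Fri,Wed,Tue,Mon) — 18.
Statistics=Fri: (Tue,Sat,Wed,Thu,Mon) (Tue,Sat,Thu,Wed,Mon) (Wed,Sat,Mon,Thu,Tue) (Wed,Sat,Tue,Thu,Mon) (Wed,Sat,Thu,Mon,Tue) (Wed,Sat,Thu,Tue,Mon) (Thu,Sat,Mon,Tue,Wed) (Thu,Sat,Mon,Wed,Tue) (Thu,Sat,Tue,Mon,Wed) (Thu,Sat,Tue,Wed,Mon) (Thu,Sat,Wed,Mon,Tue) (Thu,Sat,Wed,Tue,Mon) — 12.
Summing: 12 + 18 + 12 = 42.

42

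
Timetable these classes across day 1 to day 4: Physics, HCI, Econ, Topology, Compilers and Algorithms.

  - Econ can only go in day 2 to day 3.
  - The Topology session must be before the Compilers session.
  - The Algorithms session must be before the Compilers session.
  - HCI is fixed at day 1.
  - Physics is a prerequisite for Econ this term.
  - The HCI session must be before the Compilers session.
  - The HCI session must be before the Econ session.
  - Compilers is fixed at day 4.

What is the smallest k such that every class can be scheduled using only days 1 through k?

The precedence chain requires at least 2 distinct days.
Compilers can't be placed before day 4, so the schedule must run through at least day 4.
4 works (last occupied day: day 4): for example Algorithms=day 1, Physics=day 1, Compilers=day 4, Topology=day 1, HCI=day 1, Econ=day 2.

4 days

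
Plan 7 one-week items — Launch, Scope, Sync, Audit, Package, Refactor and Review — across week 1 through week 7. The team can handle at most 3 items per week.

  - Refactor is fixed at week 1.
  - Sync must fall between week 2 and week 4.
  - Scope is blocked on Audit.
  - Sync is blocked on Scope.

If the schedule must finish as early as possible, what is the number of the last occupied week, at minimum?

The precedence chain requires at least 3 distinct weeks.
With at most 3 per week and 7 work items, at least 3 weeks are needed.
3 works (last occupied week: week 3): for example Review in week 2, Sync in week 3, Refactor in week 1, Audit in week 1, Scope in week 2, Package in week 2, Launch in week 1.

3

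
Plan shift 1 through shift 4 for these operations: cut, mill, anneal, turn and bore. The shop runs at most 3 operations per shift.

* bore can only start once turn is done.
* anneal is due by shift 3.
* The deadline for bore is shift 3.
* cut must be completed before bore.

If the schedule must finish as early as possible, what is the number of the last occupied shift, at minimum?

2

The precedence chain requires at least 2 distinct shifts.
With at most 3 per shift and 5 operations, at least 2 shifts are needed.
2 works (last occupied shift: shift 2): for example mill in shift 1; turn in shift 1; anneal in shift 2; cut in shift 1; bore in shift 2.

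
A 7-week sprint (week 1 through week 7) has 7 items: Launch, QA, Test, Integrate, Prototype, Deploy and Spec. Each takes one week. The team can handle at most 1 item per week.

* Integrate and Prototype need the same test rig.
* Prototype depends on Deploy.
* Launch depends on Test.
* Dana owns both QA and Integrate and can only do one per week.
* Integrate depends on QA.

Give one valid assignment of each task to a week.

QA -> week 3; Integrate -> week 4; Launch -> week 2; Prototype -> week 6; Test -> week 1; Deploy -> week 5; Spec -> week 7

Checking: Test(week 1) before Launch(week 2); Deploy(week 5) before Prototype(week 6); QA(week 3) before Integrate(week 4); QA(week 3) != Integrate(week 4); Integrate(week 4) != Prototype(week 6); max 1 per week (cap 1).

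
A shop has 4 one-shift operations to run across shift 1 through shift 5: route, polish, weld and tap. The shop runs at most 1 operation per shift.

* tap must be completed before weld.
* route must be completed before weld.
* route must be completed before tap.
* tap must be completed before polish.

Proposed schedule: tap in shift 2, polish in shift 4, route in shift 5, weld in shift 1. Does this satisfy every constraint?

Invalid. route must be completed before weld.

The shop runs at most 1 operation per shift — holds.
tap must be completed before polish — holds.
tap must be completed before weld — violated.
route must be completed before weld — violated.
route must be completed before tap — violated.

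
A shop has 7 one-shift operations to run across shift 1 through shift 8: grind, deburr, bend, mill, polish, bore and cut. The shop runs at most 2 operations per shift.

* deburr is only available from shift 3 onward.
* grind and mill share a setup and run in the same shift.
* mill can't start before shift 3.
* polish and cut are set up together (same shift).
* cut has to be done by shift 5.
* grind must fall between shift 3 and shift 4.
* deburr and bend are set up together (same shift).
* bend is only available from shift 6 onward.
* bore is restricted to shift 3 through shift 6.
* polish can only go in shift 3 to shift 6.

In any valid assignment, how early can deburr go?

Deburr is available from shift 3; deburr must be in the same shift as bend, which can't be before shift 6, so deburr is at least shift 6.
deburr at shift 6 is achievable: grind=shift 3, polish=shift 4, mill=shift 3, cut=shift 4, bore=shift 5, bend=shift 6, deburr=shift 6.

shift 6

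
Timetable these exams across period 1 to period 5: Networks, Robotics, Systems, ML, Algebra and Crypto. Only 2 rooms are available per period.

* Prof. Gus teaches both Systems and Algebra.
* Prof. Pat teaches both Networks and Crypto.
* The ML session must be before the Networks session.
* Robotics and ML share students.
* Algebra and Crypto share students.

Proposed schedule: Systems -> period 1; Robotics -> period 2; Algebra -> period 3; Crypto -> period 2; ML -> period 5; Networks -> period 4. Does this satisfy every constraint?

Prof. Gus teaches both Systems and Algebra — holds.
Robotics and ML share students — holds.
Prof. Pat teaches both Networks and Crypto — holds.
The ML session must be before the Networks session — violated.
Only 2 rooms are available per period — holds.
Algebra and Crypto share students — holds.

No. The ML session must be before the Networks session is not satisfied.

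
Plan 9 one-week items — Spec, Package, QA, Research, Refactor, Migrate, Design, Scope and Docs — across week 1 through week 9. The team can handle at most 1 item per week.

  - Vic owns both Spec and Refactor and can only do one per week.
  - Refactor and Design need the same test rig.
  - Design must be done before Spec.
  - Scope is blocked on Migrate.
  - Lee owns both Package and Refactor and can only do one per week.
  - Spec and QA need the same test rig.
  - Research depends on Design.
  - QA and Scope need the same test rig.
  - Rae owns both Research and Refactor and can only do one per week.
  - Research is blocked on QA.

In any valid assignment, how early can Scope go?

Precedence pushes Scope to at least week 2.
Scope at week 2 is achievable: Refactor=week 8, Package=week 7, Design=week 3, QA=week 4, Migrate=week 1, Scope=week 2, Research=week 5, Spec=week 6, Docs=week 9.

week 2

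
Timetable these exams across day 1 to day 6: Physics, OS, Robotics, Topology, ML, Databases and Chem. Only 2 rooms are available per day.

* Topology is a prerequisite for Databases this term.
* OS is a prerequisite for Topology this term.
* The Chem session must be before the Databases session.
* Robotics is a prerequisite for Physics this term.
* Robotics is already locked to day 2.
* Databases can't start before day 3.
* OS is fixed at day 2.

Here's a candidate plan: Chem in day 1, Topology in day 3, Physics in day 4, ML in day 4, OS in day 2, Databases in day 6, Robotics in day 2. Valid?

Valid

Robotics is already locked to day 2 — holds.
Databases can't start before day 3 — holds.
The Chem session must be before the Databases session — holds.
OS is a prerequisite for Topology this term — holds.
Robotics is a prerequisite for Physics this term — holds.
OS is fixed at day 2 — holds.
Only 2 rooms are available per day — holds.
Topology is a prerequisite for Databases this term — holds.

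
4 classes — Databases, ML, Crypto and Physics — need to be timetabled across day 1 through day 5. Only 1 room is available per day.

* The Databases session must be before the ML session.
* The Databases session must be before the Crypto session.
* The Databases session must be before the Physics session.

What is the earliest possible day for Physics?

Precedence pushes Physics to at least day 2.
Physics at day 2 is achievable: Databases in day 1; ML in day 3; Crypto in day 4; Physics in day 2.

day 2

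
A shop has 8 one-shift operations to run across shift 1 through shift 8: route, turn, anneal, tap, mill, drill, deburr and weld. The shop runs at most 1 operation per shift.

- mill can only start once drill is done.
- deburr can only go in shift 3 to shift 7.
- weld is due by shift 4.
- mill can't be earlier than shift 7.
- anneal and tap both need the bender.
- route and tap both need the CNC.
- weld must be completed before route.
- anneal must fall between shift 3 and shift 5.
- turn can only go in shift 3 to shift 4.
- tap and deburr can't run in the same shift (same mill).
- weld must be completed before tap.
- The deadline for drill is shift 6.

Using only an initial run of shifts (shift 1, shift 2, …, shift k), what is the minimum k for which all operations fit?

The precedence chain requires at least 2 distinct shifts.
With at most 1 per shift and 8 operations, at least 8 shifts are needed.
mill can't be placed before shift 7, so the schedule must run through at least shift 7.
8 works (last occupied shift: shift 8): for example mill=shift 7, route=shift 6, deburr=shift 5, tap=shift 8, anneal=shift 4, drill=shift 2, weld=shift 1, turn=shift 3.

8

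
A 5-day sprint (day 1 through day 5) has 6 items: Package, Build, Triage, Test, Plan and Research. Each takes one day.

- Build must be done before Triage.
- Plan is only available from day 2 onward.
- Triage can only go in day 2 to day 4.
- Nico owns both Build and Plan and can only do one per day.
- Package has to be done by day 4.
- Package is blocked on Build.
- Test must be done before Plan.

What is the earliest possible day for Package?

Precedence pushes Package to at least day 2; Package's own window allows nothing later than day 4.
Package at day 2 is achievable: Package=day 2; Test=day 1; Research=day 1; Plan=day 2; Build=day 1; Triage=day 2.

day 2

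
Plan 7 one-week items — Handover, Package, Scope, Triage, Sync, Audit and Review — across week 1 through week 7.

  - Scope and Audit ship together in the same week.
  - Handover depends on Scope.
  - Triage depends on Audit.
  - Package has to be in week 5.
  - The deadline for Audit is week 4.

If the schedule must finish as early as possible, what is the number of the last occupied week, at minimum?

The precedence chain requires at least 2 distinct weeks.
Package can't be placed before week 5, so the schedule must run through at least week 5.
5 works (last occupied week: week 5): for example Review=week 1, Package=week 5, Audit=week 1, Scope=week 1, Sync=week 1, Triage=week 2, Handover=week 2.

5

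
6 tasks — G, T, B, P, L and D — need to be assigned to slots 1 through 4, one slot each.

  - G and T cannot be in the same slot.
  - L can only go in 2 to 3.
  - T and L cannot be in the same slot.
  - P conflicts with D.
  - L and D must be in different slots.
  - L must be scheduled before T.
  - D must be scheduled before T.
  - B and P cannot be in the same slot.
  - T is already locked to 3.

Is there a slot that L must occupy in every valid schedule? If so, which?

2

L's window is 2–3.
T is fixed at 3, and L can't share a slot with T.
So L must be 2.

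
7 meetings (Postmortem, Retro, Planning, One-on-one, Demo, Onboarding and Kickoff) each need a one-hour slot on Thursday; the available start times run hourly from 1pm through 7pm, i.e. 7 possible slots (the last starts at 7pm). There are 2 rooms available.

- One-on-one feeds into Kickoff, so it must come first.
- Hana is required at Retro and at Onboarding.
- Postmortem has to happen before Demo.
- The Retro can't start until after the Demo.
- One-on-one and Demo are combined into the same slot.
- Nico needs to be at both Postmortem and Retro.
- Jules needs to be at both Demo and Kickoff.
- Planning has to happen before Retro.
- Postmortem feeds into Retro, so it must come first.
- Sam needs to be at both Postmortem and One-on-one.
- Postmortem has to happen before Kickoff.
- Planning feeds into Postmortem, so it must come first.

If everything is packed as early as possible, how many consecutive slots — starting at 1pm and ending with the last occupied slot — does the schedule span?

The precedence chain requires at least 4 distinct slots.
With at most 2 per slot and 7 meetings, at least 4 slots are needed.
4 works (last occupied slot: 4pm): for example One-on-one -> 3pm, Postmortem -> 2pm, Retro -> 4pm, Kickoff -> 4pm, Onboarding -> 1pm, Demo -> 3pm, Planning -> 1pm.

4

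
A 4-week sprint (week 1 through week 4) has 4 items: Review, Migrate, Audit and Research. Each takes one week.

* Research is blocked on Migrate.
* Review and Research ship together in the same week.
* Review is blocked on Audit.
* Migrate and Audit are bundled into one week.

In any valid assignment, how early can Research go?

Precedence pushes Research to at least week 2.
Research at week 2 is achievable: Review in week 2, Research in week 2, Audit in week 1, Migrate in week 1.

week 2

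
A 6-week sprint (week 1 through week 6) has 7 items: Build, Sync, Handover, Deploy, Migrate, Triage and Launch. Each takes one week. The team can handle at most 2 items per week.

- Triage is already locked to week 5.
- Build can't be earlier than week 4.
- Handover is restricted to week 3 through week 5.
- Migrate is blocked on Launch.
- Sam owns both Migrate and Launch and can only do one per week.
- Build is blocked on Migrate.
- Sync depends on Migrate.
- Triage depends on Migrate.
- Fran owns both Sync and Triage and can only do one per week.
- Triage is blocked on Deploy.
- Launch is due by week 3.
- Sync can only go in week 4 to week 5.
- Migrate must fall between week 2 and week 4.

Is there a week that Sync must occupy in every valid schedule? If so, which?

Sync's window is week 4–week 5.
Triage is fixed at week 5, and Sync can't share a week with Triage.
So Sync must be week 4.

week 4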